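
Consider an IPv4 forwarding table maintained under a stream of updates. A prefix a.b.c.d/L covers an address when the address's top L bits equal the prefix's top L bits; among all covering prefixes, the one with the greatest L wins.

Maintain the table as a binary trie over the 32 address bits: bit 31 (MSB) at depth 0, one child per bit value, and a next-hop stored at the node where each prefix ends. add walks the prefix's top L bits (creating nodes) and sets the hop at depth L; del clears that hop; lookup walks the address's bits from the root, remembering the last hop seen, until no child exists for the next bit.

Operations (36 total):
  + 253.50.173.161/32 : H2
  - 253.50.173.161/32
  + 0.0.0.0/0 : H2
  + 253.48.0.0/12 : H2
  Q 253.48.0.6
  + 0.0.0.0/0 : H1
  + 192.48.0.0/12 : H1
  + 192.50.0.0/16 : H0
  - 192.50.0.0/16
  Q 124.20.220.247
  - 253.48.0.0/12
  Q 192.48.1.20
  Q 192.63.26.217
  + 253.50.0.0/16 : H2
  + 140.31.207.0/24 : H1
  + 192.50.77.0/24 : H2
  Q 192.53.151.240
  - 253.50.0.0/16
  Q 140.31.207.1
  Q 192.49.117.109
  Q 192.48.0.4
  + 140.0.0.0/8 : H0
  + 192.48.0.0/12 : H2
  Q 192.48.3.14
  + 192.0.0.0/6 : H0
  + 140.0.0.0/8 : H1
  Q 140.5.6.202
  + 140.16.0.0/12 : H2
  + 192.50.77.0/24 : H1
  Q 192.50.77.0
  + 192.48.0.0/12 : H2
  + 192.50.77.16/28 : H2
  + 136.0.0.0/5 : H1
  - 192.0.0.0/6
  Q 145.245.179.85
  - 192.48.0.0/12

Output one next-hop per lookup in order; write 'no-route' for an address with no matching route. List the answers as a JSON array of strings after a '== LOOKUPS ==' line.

Process each operation:
  add 253.50.173.161/32 -> H2 at depth 32
  del 253.50.173.161/32 (clear depth 32)
  add 0.0.0.0/0 -> H2 at depth 0
  add 253.48.0.0/12 -> H2 at depth 12
  ? 253.48.0.6  path d0:H2→d1:-→d2:-→d3:-→d4:-→d5:-→d6:-→d7:-→d8:-→d9:-→d10:-→d11:-→d12:H2→d13:-→d14:-  best=H2
  add 0.0.0.0/0 -> H1 at depth 0
  add 192.48.0.0/12 -> H1 at depth 12
  add 192.50.0.0/16 -> H0 at depth 16
  del 192.50.0.0/16 (clear depth 16)
  ? 124.20.220.247  path d0:H1  best=H1
  del 253.48.0.0/12 (clear depth 12)
  ? 192.48.1.20  path d0:H1→d1:-→d2:-→d3:-→d4:-→d5:-→d6:-→d7:-→d8:-→d9:-→d10:-→d11:-→d12:H1→d13:-→d14:-  best=H1
  ? 192.63.26.217  path d0:H1→d1:-→d2:-→d3:-→d4:-→d5:-→d6:-→d7:-→d8:-→d9:-→d10:-→d11:-→d12:H1  best=H1
  add 253.50.0.0/16 -> H2 at depth 16
  add 140.31.207.0/24 -> H1 at depth 24
  add 192.50.77.0/24 -> H2 at depth 24
  ? 192.53.151.240  path d0:H1→d1:-→d2:-→d3:-→d4:-→d5:-→d6:-→d7:-→d8:-→d9:-→d10:-→d11:-→d12:H1→d13:-  best=H1
  del 253.50.0.0/16 (clear depth 16)
  ? 140.31.207.1  path d0:H1→d1:-→d2:-→d3:-→d4:-→d5:-→d6:-→d7:-→d8:-→d9:-→d10:-→d11:-→d12:-→d13:-→d14:-→d15:-→d16:-→d17:-→d18:-→d19:-→d20:-→d21:-→d22:-→d23:-→d24:H1  best=H1
  ? 192.49.117.109  path d0:H1→d1:-→d2:-→d3:-→d4:-→d5:-→d6:-→d7:-→d8:-→d9:-→d10:-→d11:-→d12:H1→d13:-→d14:-  best=H1
  ? 192.48.0.4  path d0:H1→d1:-→d2:-→d3:-→d4:-→d5:-→d6:-→d7:-→d8:-→d9:-→d10:-→d11:-→d12:H1→d13:-→d14:-  best=H1
  add 140.0.0.0/8 -> H0 at depth 8
  add 192.48.0.0/12 -> H2 at depth 12
  ? 192.48.3.14  path d0:H1→d1:-→d2:-→d3:-→d4:-→d5:-→d6:-→d7:-→d8:-→d9:-→d10:-→d11:-→d12:H2→d13:-→d14:-  best=H2
  add 192.0.0.0/6 -> H0 at depth 6
  add 140.0.0.0/8 -> H1 at depth 8
  ? 140.5.6.202  path d0:H1→d1:-→d2:-→d3:-→d4:-→d5:-→d6:-→d7:-→d8:H1→d9:-→d10:-→d11:-  best=H1
  add 140.16.0.0/12 -> H2 at depth 12
  add 192.50.77.0/24 -> H1 at depth 24
  ? 192.50.77.0  path d0:H1→d1:-→d2:-→d3:-→d4:-→d5:-→d6:H0→d7:-→d8:-→d9:-→d10:-→d11:-→d12:H2→d13:-→d14:-→d15:-→d16:-→d17:-→d18:-→d19:-→d20:-→d21:-→d22:-→d23:-→d24:H1  best=H1
  add 192.48.0.0/12 -> H2 at depth 12
  add 192.50.77.16/28 -> H2 at depth 28
  add 136.0.0.0/5 -> H1 at depth 5
  del 192.0.0.0/6 (clear depth 6)
  ? 145.245.179.85  path d0:H1→d1:-→d2:-→d3:-  best=H1
  del 192.48.0.0/12 (clear depth 12)

== LOOKUPS ==
["H2","H1","H1","H1","H1","H1","H1","H1","H2","H1","H1","H1"]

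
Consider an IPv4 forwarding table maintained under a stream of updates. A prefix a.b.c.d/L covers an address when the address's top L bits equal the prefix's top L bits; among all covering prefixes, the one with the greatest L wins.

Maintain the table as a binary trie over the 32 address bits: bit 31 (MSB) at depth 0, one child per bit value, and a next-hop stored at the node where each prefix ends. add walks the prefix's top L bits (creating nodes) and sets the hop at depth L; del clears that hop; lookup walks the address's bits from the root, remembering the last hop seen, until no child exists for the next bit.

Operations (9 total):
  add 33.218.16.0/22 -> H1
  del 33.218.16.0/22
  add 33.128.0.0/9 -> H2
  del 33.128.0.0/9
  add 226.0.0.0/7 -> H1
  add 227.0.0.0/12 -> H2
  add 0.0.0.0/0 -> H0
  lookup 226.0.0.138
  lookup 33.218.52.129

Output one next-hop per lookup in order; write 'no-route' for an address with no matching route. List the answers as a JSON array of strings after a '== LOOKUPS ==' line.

Process each operation:
  + 33.218.16.0/22 (H1) depth=22
  del 33.218.16.0/22 (clear depth 22)
  + 33.128.0.0/9 (H2) depth=9
  del 33.128.0.0/9 (clear depth 9)
  + 226.0.0.0/7 (H1) depth=7
  + 227.0.0.0/12 (H2) depth=12
  + 0.0.0.0/0 (H0) depth=0
  lookup 226.0.0.138: bits 1110001 walk d0:H0→d1:-→d2:-→d3:-→d4:-→d5:-→d6:-→d7:H1 -> H1
  lookup 33.218.52.129: bits 001000011101101000 walk d0:H0→d1:-→d2:-→d3:-→d4:-→d5:-→d6:-→d7:-→d8:-→d9:-→d10:-→d11:-→d12:-→d13:-→d14:-→d15:-→d16:-→d17:-→d18:- -> H0

== LOOKUPS ==
["H1","H0"]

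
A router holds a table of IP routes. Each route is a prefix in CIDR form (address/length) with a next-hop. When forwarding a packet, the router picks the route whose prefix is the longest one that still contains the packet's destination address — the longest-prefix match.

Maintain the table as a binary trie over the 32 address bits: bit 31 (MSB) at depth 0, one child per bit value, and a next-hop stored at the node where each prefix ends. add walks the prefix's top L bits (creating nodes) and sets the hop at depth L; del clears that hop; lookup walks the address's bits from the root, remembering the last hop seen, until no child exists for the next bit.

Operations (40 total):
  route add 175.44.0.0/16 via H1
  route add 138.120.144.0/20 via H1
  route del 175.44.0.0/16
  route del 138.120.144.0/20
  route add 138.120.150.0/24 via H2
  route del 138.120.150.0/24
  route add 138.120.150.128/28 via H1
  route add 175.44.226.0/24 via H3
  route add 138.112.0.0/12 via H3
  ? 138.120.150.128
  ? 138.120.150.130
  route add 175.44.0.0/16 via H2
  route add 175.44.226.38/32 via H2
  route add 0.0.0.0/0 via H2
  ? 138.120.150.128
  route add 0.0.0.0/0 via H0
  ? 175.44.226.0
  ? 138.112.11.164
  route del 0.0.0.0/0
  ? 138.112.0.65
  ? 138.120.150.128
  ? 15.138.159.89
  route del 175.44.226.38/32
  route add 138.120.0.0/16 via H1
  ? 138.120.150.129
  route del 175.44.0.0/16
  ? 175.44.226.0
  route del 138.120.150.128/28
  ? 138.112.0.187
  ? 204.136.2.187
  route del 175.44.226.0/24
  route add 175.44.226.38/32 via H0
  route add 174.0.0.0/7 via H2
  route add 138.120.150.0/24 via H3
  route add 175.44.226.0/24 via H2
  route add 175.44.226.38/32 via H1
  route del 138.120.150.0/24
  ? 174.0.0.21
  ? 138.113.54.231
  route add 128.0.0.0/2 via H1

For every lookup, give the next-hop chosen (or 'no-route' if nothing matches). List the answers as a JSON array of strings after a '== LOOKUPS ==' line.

Process each operation:
  add 175.44.0.0/16 -> H1 at depth 16
  add 138.120.144.0/20 -> H1 at depth 20
  del 175.44.0.0/16 (clear depth 16)
  del 138.120.144.0/20 (clear depth 20)
  add 138.120.150.0/24 -> H2 at depth 24
  del 138.120.150.0/24 (clear depth 24)
  add 138.120.150.128/28 -> H1 at depth 28
  add 175.44.226.0/24 -> H3 at depth 24
  add 138.112.0.0/12 -> H3 at depth 12
  Q 138.120.150.128: descend 1000101001111000100101101000 ; hops seen [H3,H1] ; pick H1
  Q 138.120.150.130: descend 1000101001111000100101101000 ; hops seen [H3,H1] ; pick H1
  add 175.44.0.0/16 -> H2 at depth 16
  add 175.44.226.38/32 -> H2 at depth 32
  add 0.0.0.0/0 -> H2 at depth 0
  Q 138.120.150.128: descend 1000101001111000100101101000 ; hops seen [H2,H3,H1] ; pick H1
  add 0.0.0.0/0 -> H0 at depth 0
  Q 175.44.226.0: descend 10101111001011001110001000 ; hops seen [H0,H2,H3] ; pick H3
  Q 138.112.11.164: descend 100010100111 ; hops seen [H0,H3] ; pick H3
  del 0.0.0.0/0 (clear depth 0)
  Q 138.112.0.65: descend 100010100111 ; hops seen [H3] ; pick H3
  Q 138.120.150.128: descend 1000101001111000100101101000 ; hops seen [H3,H1] ; pick H1
  Q 15.138.159.89: descend ε ; hops seen [∅] ; pick no-route
  del 175.44.226.38/32 (clear depth 32)
  add 138.120.0.0/16 -> H1 at depth 16
  Q 138.120.150.129: descend 1000101001111000100101101000 ; hops seen [H3,H1,H1] ; pick H1
  del 175.44.0.0/16 (clear depth 16)
  Q 175.44.226.0: descend 10101111001011001110001000 ; hops seen [H3] ; pick H3
  del 138.120.150.128/28 (clear depth 28)
  Q 138.112.0.187: descend 100010100111 ; hops seen [H3] ; pick H3
  Q 204.136.2.187: descend 1 ; hops seen [∅] ; pick no-route
  del 175.44.226.0/24 (clear depth 24)
  add 175.44.226.38/32 -> H0 at depth 32
  add 174.0.0.0/7 -> H2 at depth 7
  add 138.120.150.0/24 -> H3 at depth 24
  add 175.44.226.0/24 -> H2 at depth 24
  add 175.44.226.38/32 -> H1 at depth 32
  del 138.120.150.0/24 (clear depth 24)
  Q 174.0.0.21: descend 1010111 ; hops seen [H2] ; pick H2
  Q 138.113.54.231: descend 100010100111 ; hops seen [H3] ; pick H3
  add 128.0.0.0/2 -> H1 at depth 2

== LOOKUPS ==
["H1","H1","H1","H3","H3","H3","H1","no-route","H1","H3","H3","no-route","H2","H3"]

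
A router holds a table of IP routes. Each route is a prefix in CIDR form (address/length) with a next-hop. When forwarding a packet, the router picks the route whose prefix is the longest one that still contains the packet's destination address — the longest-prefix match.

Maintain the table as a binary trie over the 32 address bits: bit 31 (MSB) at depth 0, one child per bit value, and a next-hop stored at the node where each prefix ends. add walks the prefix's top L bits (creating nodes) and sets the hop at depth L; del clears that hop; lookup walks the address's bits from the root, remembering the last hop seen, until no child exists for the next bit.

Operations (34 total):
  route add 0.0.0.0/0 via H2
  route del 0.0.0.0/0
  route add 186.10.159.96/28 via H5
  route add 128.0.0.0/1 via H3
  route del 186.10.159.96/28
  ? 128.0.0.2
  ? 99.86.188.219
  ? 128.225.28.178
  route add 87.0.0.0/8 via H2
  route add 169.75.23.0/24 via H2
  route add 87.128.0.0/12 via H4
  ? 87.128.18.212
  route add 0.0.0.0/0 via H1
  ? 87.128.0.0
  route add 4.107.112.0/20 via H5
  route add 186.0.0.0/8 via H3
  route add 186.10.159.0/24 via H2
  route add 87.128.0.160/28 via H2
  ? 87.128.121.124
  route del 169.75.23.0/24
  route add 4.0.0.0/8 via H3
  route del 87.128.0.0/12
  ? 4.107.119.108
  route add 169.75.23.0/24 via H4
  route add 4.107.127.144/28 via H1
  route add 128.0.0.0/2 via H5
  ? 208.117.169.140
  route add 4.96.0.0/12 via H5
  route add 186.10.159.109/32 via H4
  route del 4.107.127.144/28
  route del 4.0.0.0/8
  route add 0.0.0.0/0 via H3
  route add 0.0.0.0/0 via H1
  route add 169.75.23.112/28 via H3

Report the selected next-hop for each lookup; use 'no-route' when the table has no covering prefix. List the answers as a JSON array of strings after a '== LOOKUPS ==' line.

Apply in order:
  add 0.0.0.0/0 -> H2 at depth 0
  - 0.0.0.0/0 clear@0
  add 186.10.159.96/28 -> H5 at depth 28
  add 128.0.0.0/1 -> H3 at depth 1
  - 186.10.159.96/28 clear@28
  ? 128.0.0.2  path d0:-→d1:H3→d2:-  best=H3
  ? 99.86.188.219  path d0:-  best=no-route
  ? 128.225.28.178  path d0:-→d1:H3→d2:-  best=H3
  add 87.0.0.0/8 -> H2 at depth 8
  add 169.75.23.0/24 -> H2 at depth 24
  add 87.128.0.0/12 -> H4 at depth 12
  ? 87.128.18.212  path d0:-→d1:-→d2:-→d3:-→d4:-→d5:-→d6:-→d7:-→d8:H2→d9:-→d10:-→d11:-→d12:H4  best=H4
  add 0.0.0.0/0 -> H1 at depth 0
  ? 87.128.0.0  path d0:H1→d1:-→d2:-→d3:-→d4:-→d5:-→d6:-→d7:-→d8:H2→d9:-→d10:-→d11:-→d12:H4  best=H4
  add 4.107.112.0/20 -> H5 at depth 20
  add 186.0.0.0/8 -> H3 at depth 8
  add 186.10.159.0/24 -> H2 at depth 24
  add 87.128.0.160/28 -> H2 at depth 28
  ? 87.128.121.124  path d0:H1→d1:-→d2:-→d3:-→d4:-→d5:-→d6:-→d7:-→d8:H2→d9:-→d10:-→d11:-→d12:H4→d13:-→d14:-→d15:-→d16:-→d17:-  best=H4
  - 169.75.23.0/24 clear@24
  add 4.0.0.0/8 -> H3 at depth 8
  - 87.128.0.0/12 clear@12
  ? 4.107.119.108  path d0:H1→d1:-→d2:-→d3:-→d4:-→d5:-→d6:-→d7:-→d8:H3→d9:-→d10:-→d11:-→d12:-→d13:-→d14:-→d15:-→d16:-→d17:-→d18:-→d19:-→d20:H5  best=H5
  add 169.75.23.0/24 -> H4 at depth 24
  add 4.107.127.144/28 -> H1 at depth 28
  add 128.0.0.0/2 -> H5 at depth 2
  ? 208.117.169.140  path d0:H1→d1:H3  best=H3
  add 4.96.0.0/12 -> H5 at depth 12
  add 186.10.159.109/32 -> H4 at depth 32
  - 4.107.127.144/28 clear@28
  - 4.0.0.0/8 clear@8
  add 0.0.0.0/0 -> H3 at depth 0
  add 0.0.0.0/0 -> H1 at depth 0
  add 169.75.23.112/28 -> H3 at depth 28

== LOOKUPS ==
["H3","no-route","H3","H4","H4","H4","H5","H3"]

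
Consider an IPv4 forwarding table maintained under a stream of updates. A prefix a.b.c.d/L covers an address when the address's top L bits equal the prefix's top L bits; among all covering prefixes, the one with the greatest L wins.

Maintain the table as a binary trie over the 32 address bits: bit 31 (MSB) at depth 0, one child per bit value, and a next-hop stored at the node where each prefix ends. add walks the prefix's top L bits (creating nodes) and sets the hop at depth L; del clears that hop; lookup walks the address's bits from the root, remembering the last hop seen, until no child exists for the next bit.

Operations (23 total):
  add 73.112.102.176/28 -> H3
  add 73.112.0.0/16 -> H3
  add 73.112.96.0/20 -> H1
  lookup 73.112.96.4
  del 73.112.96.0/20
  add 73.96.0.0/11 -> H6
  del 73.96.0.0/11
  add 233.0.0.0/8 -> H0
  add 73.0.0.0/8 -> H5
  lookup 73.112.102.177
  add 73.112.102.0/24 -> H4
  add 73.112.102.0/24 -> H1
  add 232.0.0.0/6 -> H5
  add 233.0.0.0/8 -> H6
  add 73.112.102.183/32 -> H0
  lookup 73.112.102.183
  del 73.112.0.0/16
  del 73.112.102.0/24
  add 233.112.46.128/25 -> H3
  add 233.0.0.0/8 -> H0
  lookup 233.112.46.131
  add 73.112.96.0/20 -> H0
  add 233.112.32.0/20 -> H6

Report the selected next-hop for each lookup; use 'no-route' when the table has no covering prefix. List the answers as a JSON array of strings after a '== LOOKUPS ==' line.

Trace:
  + 73.112.102.176/28 (H3) depth=28
  + 73.112.0.0/16 (H3) depth=16
  + 73.112.96.0/20 (H1) depth=20
  Q 73.112.96.4: descend 010010010111000001100 ; hops seen [H3,H1] ; pick H1
  del 73.112.96.0/20 (clear depth 20)
  + 73.96.0.0/11 (H6) depth=11
  del 73.96.0.0/11 (clear depth 11)
  + 233.0.0.0/8 (H0) depth=8
  + 73.0.0.0/8 (H5) depth=8
  Q 73.112.102.177: descend 0100100101110000011001101011 ; hops seen [H5,H3,H3] ; pick H3
  + 73.112.102.0/24 (H4) depth=24
  + 73.112.102.0/24 (H1) depth=24
  + 232.0.0.0/6 (H5) depth=6
  + 233.0.0.0/8 (H6) depth=8
  + 73.112.102.183/32 (H0) depth=32
  Q 73.112.102.183: descend 01001001011100000110011010110111 ; hops seen [H5,H3,H1,H3,H0] ; pick H0
  del 73.112.0.0/16 (clear depth 16)
  del 73.112.102.0/24 (clear depth 24)
  + 233.112.46.128/25 (H3) depth=25
  + 233.0.0.0/8 (H0) depth=8
  Q 233.112.46.131: descend 1110100101110000001011101 ; hops seen [H5,H0,H3] ; pick H3
  + 73.112.96.0/20 (H0) depth=20
  + 233.112.32.0/20 (H6) depth=20

== LOOKUPS ==
["H1","H3","H0","H3"]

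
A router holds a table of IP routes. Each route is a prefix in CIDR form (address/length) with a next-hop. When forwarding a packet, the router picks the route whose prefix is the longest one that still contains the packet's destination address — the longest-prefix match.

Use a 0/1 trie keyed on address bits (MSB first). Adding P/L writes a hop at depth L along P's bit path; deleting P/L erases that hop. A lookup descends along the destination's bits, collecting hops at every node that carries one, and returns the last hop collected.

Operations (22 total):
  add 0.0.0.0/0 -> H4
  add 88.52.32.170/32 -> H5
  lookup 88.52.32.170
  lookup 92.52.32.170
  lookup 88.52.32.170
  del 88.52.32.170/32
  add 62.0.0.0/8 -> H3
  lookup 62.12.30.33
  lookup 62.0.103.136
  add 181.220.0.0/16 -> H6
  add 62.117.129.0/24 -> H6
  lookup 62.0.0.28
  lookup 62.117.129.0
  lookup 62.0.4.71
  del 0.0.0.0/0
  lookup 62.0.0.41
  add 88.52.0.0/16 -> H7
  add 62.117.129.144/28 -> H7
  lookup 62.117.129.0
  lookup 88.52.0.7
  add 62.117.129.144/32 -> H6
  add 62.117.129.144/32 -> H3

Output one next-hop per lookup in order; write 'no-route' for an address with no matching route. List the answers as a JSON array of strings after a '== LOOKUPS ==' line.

Process each operation:
  add 0.0.0.0/0 -> H4 at depth 0
  add 88.52.32.170/32 -> H5 at depth 32
  lookup 88.52.32.170: bits 01011000001101000010000010101010 walk d0:H4→d1:-→d2:-→d3:-→d4:-→d5:-→d6:-→d7:-→d8:-→d9:-→d10:-→d11:-→d12:-→d13:-→d14:-→d15:-→d16:-→d17:-→d18:-→d19:-→d20:-→d21:-→d22:-→d23:-→d24:-→d25:-→d26:-→d27:-→d28:-→d29:-→d30:-→d31:-→d32:H5 -> H5
  lookup 92.52.32.170: bits 01011 walk d0:H4→d1:-→d2:-→d3:-→d4:-→d5:- -> H4
  lookup 88.52.32.170: bits 01011000001101000010000010101010 walk d0:H4→d1:-→d2:-→d3:-→d4:-→d5:-→d6:-→d7:-→d8:-→d9:-→d10:-→d11:-→d12:-→d13:-→d14:-→d15:-→d16:-→d17:-→d18:-→d19:-→d20:-→d21:-→d22:-→d23:-→d24:-→d25:-→d26:-→d27:-→d28:-→d29:-→d30:-→d31:-→d32:H5 -> H5
  - 88.52.32.170/32 clear@32
  add 62.0.0.0/8 -> H3 at depth 8
  lookup 62.12.30.33: bits 00111110 walk d0:H4→d1:-→d2:-→d3:-→d4:-→d5:-→d6:-→d7:-→d8:H3 -> H3
  lookup 62.0.103.136: bits 00111110 walk d0:H4→d1:-→d2:-→d3:-→d4:-→d5:-→d6:-→d7:-→d8:H3 -> H3
  add 181.220.0.0/16 -> H6 at depth 16
  add 62.117.129.0/24 -> H6 at depth 24
  lookup 62.0.0.28: bits 001111100 walk d0:H4→d1:-→d2:-→d3:-→d4:-→d5:-→d6:-→d7:-→d8:H3→d9:- -> H3
  lookup 62.117.129.0: bits 001111100111010110000001 walk d0:H4→d1:-→d2:-→d3:-→d4:-→d5:-→d6:-→d7:-→d8:H3→d9:-→d10:-→d11:-→d12:-→d13:-→d14:-→d15:-→d16:-→d17:-→d18:-→d19:-→d20:-→d21:-→d22:-→d23:-→d24:H6 -> H6
  lookup 62.0.4.71: bits 001111100 walk d0:H4→d1:-→d2:-→d3:-→d4:-→d5:-→d6:-→d7:-→d8:H3→d9:- -> H3
  - 0.0.0.0/0 clear@0
  lookup 62.0.0.41: bits 001111100 walk d0:-→d1:-→d2:-→d3:-→d4:-→d5:-→d6:-→d7:-→d8:H3→d9:- -> H3
  add 88.52.0.0/16 -> H7 at depth 16
  add 62.117.129.144/28 -> H7 at depth 28
  lookup 62.117.129.0: bits 001111100111010110000001 walk d0:-→d1:-→d2:-→d3:-→d4:-→d5:-→d6:-→d7:-→d8:H3→d9:-→d10:-→d11:-→d12:-→d13:-→d14:-→d15:-→d16:-→d17:-→d18:-→d19:-→d20:-→d21:-→d22:-→d23:-→d24:H6 -> H6
  lookup 88.52.0.7: bits 010110000011010000 walk d0:-→d1:-→d2:-→d3:-→d4:-→d5:-→d6:-→d7:-→d8:-→d9:-→d10:-→d11:-→d12:-→d13:-→d14:-→d15:-→d16:H7→d17:-→d18:- -> H7
  add 62.117.129.144/32 -> H6 at depth 32
  add 62.117.129.144/32 -> H3 at depth 32

== LOOKUPS ==
["H5","H4","H5","H3","H3","H3","H6","H3","H3","H6","H7"]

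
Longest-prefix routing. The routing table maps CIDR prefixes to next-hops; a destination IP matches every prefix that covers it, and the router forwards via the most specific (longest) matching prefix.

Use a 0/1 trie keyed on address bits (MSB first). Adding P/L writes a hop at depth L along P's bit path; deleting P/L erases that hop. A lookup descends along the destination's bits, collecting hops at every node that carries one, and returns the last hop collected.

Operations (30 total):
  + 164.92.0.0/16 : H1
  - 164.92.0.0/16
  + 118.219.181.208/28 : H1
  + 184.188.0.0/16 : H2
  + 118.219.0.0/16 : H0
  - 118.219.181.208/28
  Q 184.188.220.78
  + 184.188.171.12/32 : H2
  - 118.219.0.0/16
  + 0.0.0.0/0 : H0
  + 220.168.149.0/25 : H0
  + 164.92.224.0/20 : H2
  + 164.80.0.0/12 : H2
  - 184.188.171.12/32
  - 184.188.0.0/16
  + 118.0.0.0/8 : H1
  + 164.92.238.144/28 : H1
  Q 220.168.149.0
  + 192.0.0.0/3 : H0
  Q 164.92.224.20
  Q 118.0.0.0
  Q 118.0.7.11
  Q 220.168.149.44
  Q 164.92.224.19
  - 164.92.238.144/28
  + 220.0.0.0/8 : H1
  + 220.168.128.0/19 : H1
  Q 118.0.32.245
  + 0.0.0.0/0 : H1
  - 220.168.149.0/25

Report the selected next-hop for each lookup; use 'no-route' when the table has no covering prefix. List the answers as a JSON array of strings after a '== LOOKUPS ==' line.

Apply in order:
  + 164.92.0.0/16 (H1) depth=16
  del 164.92.0.0/16 (clear depth 16)
  + 118.219.181.208/28 (H1) depth=28
  + 184.188.0.0/16 (H2) depth=16
  + 118.219.0.0/16 (H0) depth=16
  del 118.219.181.208/28 (clear depth 28)
  ? 184.188.220.78  path d0:-→d1:-→d2:-→d3:-→d4:-→d5:-→d6:-→d7:-→d8:-→d9:-→d10:-→d11:-→d12:-→d13:-→d14:-→d15:-→d16:H2  best=H2
  + 184.188.171.12/32 (H2) depth=32
  del 118.219.0.0/16 (clear depth 16)
  + 0.0.0.0/0 (H0) depth=0
  + 220.168.149.0/25 (H0) depth=25
  + 164.92.224.0/20 (H2) depth=20
  + 164.80.0.0/12 (H2) depth=12
  del 184.188.171.12/32 (clear depth 32)
  del 184.188.0.0/16 (clear depth 16)
  + 118.0.0.0/8 (H1) depth=8
  + 164.92.238.144/28 (H1) depth=28
  ? 220.168.149.0  path d0:H0→d1:-→d2:-→d3:-→d4:-→d5:-→d6:-→d7:-→d8:-→d9:-→d10:-→d11:-→d12:-→d13:-→d14:-→d15:-→d16:-→d17:-→d18:-→d19:-→d20:-→d21:-→d22:-→d23:-→d24:-→d25:H0  best=H0
  + 192.0.0.0/3 (H0) depth=3
  ? 164.92.224.20  path d0:H0→d1:-→d2:-→d3:-→d4:-→d5:-→d6:-→d7:-→d8:-→d9:-→d10:-→d11:-→d12:H2→d13:-→d14:-→d15:-→d16:-→d17:-→d18:-→d19:-→d20:H2  best=H2
  ? 118.0.0.0  path d0:H0→d1:-→d2:-→d3:-→d4:-→d5:-→d6:-→d7:-→d8:H1  best=H1
  ? 118.0.7.11  path d0:H0→d1:-→d2:-→d3:-→d4:-→d5:-→d6:-→d7:-→d8:H1  best=H1
  ? 220.168.149.44  path d0:H0→d1:-→d2:-→d3:H0→d4:-→d5:-→d6:-→d7:-→d8:-→d9:-→d10:-→d11:-→d12:-→d13:-→d14:-→d15:-→d16:-→d17:-→d18:-→d19:-→d20:-→d21:-→d22:-→d23:-→d24:-→d25:H0  best=H0
  ? 164.92.224.19  path d0:H0→d1:-→d2:-→d3:-→d4:-→d5:-→d6:-→d7:-→d8:-→d9:-→d10:-→d11:-→d12:H2→d13:-→d14:-→d15:-→d16:-→d17:-→d18:-→d19:-→d20:H2  best=H2
  del 164.92.238.144/28 (clear depth 28)
  + 220.0.0.0/8 (H1) depth=8
  + 220.168.128.0/19 (H1) depth=19
  ? 118.0.32.245  path d0:H0→d1:-→d2:-→d3:-→d4:-→d5:-→d6:-→d7:-→d8:H1  best=H1
  + 0.0.0.0/0 (H1) depth=0
  del 220.168.149.0/25 (clear depth 25)

== LOOKUPS ==
["H2","H0","H2","H1","H1","H0","H2","H1"]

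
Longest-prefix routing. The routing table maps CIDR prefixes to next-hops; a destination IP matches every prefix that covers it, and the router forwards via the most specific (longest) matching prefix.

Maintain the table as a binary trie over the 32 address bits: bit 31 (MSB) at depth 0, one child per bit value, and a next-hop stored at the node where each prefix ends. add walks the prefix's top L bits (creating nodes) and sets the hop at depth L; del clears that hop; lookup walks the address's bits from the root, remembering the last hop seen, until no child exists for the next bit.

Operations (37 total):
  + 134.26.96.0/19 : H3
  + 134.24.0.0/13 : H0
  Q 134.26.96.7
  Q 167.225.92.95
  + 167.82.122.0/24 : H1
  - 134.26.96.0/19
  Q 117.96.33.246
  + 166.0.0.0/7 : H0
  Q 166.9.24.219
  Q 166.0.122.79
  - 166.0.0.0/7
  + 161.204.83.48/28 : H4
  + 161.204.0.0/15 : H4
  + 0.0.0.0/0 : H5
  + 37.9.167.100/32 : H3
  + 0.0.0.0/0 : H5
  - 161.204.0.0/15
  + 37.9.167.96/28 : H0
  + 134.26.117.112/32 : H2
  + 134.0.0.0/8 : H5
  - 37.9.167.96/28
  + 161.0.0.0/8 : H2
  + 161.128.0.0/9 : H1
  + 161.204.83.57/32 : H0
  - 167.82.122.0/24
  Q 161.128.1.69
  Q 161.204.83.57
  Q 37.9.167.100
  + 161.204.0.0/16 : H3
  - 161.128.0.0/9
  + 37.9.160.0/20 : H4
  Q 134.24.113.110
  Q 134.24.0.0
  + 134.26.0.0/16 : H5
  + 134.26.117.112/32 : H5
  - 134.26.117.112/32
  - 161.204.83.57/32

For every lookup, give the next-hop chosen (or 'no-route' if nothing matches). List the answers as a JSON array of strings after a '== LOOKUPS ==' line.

Process each operation:
  add 134.26.96.0/19 -> H3 at depth 19
  add 134.24.0.0/13 -> H0 at depth 13
  lookup 134.26.96.7: bits 1000011000011010011 walk d0:-→d1:-→d2:-→d3:-→d4:-→d5:-→d6:-→d7:-→d8:-→d9:-→d10:-→d11:-→d12:-→d13:H0→d14:-→d15:-→d16:-→d17:-→d18:-→d19:H3 -> H3
  lookup 167.225.92.95: bits 10 walk d0:-→d1:-→d2:- -> no-route
  add 167.82.122.0/24 -> H1 at depth 24
  - 134.26.96.0/19 clear@19
  lookup 117.96.33.246: bits ε walk d0:- -> no-route
  add 166.0.0.0/7 -> H0 at depth 7
  lookup 166.9.24.219: bits 1010011 walk d0:-→d1:-→d2:-→d3:-→d4:-→d5:-→d6:-→d7:H0 -> H0
  lookup 166.0.122.79: bits 1010011 walk d0:-→d1:-→d2:-→d3:-→d4:-→d5:-→d6:-→d7:H0 -> H0
  - 166.0.0.0/7 clear@7
  add 161.204.83.48/28 -> H4 at depth 28
  add 161.204.0.0/15 -> H4 at depth 15
  add 0.0.0.0/0 -> H5 at depth 0
  add 37.9.167.100/32 -> H3 at depth 32
  add 0.0.0.0/0 -> H5 at depth 0
  - 161.204.0.0/15 clear@15
  add 37.9.167.96/28 -> H0 at depth 28
  add 134.26.117.112/32 -> H2 at depth 32
  add 134.0.0.0/8 -> H5 at depth 8
  - 37.9.167.96/28 clear@28
  add 161.0.0.0/8 -> H2 at depth 8
  add 161.128.0.0/9 -> H1 at depth 9
  add 161.204.83.57/32 -> H0 at depth 32
  - 167.82.122.0/24 clear@24
  lookup 161.128.1.69: bits 101000011 walk d0:H5→d1:-→d2:-→d3:-→d4:-→d5:-→d6:-→d7:-→d8:H2→d9:H1 -> H1
  lookup 161.204.83.57: bits 10100001110011000101001100111001 walk d0:H5→d1:-→d2:-→d3:-→d4:-→d5:-→d6:-→d7:-→d8:H2→d9:H1→d10:-→d11:-→d12:-→d13:-→d14:-→d15:-→d16:-→d17:-→d18:-→d19:-→d20:-→d21:-→d22:-→d23:-→d24:-→d25:-→d26:-→d27:-→d28:H4→d29:-→d30:-→d31:-→d32:H0 -> H0
  lookup 37.9.167.100: bits 00100101000010011010011101100100 walk d0:H5→d1:-→d2:-→d3:-→d4:-→d5:-→d6:-→d7:-→d8:-→d9:-→d10:-→d11:-→d12:-→d13:-→d14:-→d15:-→d16:-→d17:-→d18:-→d19:-→d20:-→d21:-→d22:-→d23:-→d24:-→d25:-→d26:-→d27:-→d28:-→d29:-→d30:-→d31:-→d32:H3 -> H3
  add 161.204.0.0/16 -> H3 at depth 16
  - 161.128.0.0/9 clear@9
  add 37.9.160.0/20 -> H4 at depth 20
  lookup 134.24.113.110: bits 10000110000110 walk d0:H5→d1:-→d2:-→d3:-→d4:-→d5:-→d6:-→d7:-→d8:H5→d9:-→d10:-→d11:-→d12:-→d13:H0→d14:- -> H0
  lookup 134.24.0.0: bits 10000110000110 walk d0:H5→d1:-→d2:-→d3:-→d4:-→d5:-→d6:-→d7:-→d8:H5→d9:-→d10:-→d11:-→d12:-→d13:H0→d14:- -> H0
  add 134.26.0.0/16 -> H5 at depth 16
  add 134.26.117.112/32 -> H5 at depth 32
  - 134.26.117.112/32 clear@32
  - 161.204.83.57/32 clear@32

== LOOKUPS ==
["H3","no-route","no-route","H0","H0","H1","H0","H3","H0","H0"]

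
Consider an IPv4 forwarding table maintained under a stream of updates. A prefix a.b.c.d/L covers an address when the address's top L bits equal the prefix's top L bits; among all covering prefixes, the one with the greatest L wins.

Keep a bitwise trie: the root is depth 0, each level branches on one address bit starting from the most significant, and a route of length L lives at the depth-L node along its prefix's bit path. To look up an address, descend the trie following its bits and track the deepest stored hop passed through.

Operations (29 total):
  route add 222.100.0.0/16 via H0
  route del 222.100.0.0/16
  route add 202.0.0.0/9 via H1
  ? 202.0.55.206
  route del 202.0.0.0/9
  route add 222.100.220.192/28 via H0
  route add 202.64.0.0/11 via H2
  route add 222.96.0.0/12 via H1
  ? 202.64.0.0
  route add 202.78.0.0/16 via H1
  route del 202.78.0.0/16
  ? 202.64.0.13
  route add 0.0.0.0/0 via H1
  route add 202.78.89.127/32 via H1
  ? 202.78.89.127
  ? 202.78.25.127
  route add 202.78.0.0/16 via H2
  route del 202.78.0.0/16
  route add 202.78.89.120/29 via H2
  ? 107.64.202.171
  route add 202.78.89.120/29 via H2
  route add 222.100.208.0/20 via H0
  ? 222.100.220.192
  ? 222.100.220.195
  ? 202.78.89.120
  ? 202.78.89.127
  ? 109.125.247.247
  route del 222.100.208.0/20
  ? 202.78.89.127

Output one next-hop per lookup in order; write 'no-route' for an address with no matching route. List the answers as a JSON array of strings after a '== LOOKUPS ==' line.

Trace:
  + 222.100.0.0/16 (H0) depth=16
  - 222.100.0.0/16 clear@16
  + 202.0.0.0/9 (H1) depth=9
  lookup 202.0.55.206: bits 110010100 walk d0:-→d1:-→d2:-→d3:-→d4:-→d5:-→d6:-→d7:-→d8:-→d9:H1 -> H1
  - 202.0.0.0/9 clear@9
  + 222.100.220.192/28 (H0) depth=28
  + 202.64.0.0/11 (H2) depth=11
  + 222.96.0.0/12 (H1) depth=12
  lookup 202.64.0.0: bits 11001010010 walk d0:-→d1:-→d2:-→d3:-→d4:-→d5:-→d6:-→d7:-→d8:-→d9:-→d10:-→d11:H2 -> H2
  + 202.78.0.0/16 (H1) depth=16
  - 202.78.0.0/16 clear@16
  lookup 202.64.0.13: bits 110010100100 walk d0:-→d1:-→d2:-→d3:-→d4:-→d5:-→d6:-→d7:-→d8:-→d9:-→d10:-→d11:H2→d12:- -> H2
  + 0.0.0.0/0 (H1) depth=0
  + 202.78.89.127/32 (H1) depth=32
  lookup 202.78.89.127: bits 11001010010011100101100101111111 walk d0:H1→d1:-→d2:-→d3:-→d4:-→d5:-→d6:-→d7:-→d8:-→d9:-→d10:-→d11:H2→d12:-→d13:-→d14:-→d15:-→d16:-→d17:-→d18:-→d19:-→d20:-→d21:-→d22:-→d23:-→d24:-→d25:-→d26:-→d27:-→d28:-→d29:-→d30:-→d31:-→d32:H1 -> H1
  lookup 202.78.25.127: bits 11001010010011100 walk d0:H1→d1:-→d2:-→d3:-→d4:-→d5:-→d6:-→d7:-→d8:-→d9:-→d10:-→d11:H2→d12:-→d13:-→d14:-→d15:-→d16:-→d17:- -> H2
  + 202.78.0.0/16 (H2) depth=16
  - 202.78.0.0/16 clear@16
  + 202.78.89.120/29 (H2) depth=29
  lookup 107.64.202.171: bits ε walk d0:H1 -> H1
  + 202.78.89.120/29 (H2) depth=29
  + 222.100.208.0/20 (H0) depth=20
  lookup 222.100.220.192: bits 1101111001100100110111001100 walk d0:H1→d1:-→d2:-→d3:-→d4:-→d5:-→d6:-→d7:-→d8:-→d9:-→d10:-→d11:-→d12:H1→d13:-→d14:-→d15:-→d16:-→d17:-→d18:-→d19:-→d20:H0→d21:-→d22:-→d23:-→d24:-→d25:-→d26:-→d27:-→d28:H0 -> H0
  lookup 222.100.220.195: bits 1101111001100100110111001100 walk d0:H1→d1:-→d2:-→d3:-→d4:-→d5:-→d6:-→d7:-→d8:-→d9:-→d10:-→d11:-→d12:H1→d13:-→d14:-→d15:-→d16:-→d17:-→d18:-→d19:-→d20:H0→d21:-→d22:-→d23:-→d24:-→d25:-→d26:-→d27:-→d28:H0 -> H0
  lookup 202.78.89.120: bits 11001010010011100101100101111 walk d0:H1→d1:-→d2:-→d3:-→d4:-→d5:-→d6:-→d7:-→d8:-→d9:-→d10:-→d11:H2→d12:-→d13:-→d14:-→d15:-→d16:-→d17:-→d18:-→d19:-→d20:-→d21:-→d22:-→d23:-→d24:-→d25:-→d26:-→d27:-→d28:-→d29:H2 -> H2
  lookup 202.78.89.127: bits 11001010010011100101100101111111 walk d0:H1→d1:-→d2:-→d3:-→d4:-→d5:-→d6:-→d7:-→d8:-→d9:-→d10:-→d11:H2→d12:-→d13:-→d14:-→d15:-→d16:-→d17:-→d18:-→d19:-→d20:-→d21:-→d22:-→d23:-→d24:-→d25:-→d26:-→d27:-→d28:-→d29:H2→d30:-→d31:-→d32:H1 -> H1
  lookup 109.125.247.247: bits ε walk d0:H1 -> H1
  - 222.100.208.0/20 clear@20
  lookup 202.78.89.127: bits 11001010010011100101100101111111 walk d0:H1→d1:-→d2:-→d3:-→d4:-→d5:-→d6:-→d7:-→d8:-→d9:-→d10:-→d11:H2→d12:-→d13:-→d14:-→d15:-→d16:-→d17:-→d18:-→d19:-→d20:-→d21:-→d22:-→d23:-→d24:-→d25:-→d26:-→d27:-→d28:-→d29:H2→d30:-→d31:-→d32:H1 -> H1

== LOOKUPS ==
["H1","H2","H2","H1","H2","H1","H0","H0","H2","H1","H1","H1"]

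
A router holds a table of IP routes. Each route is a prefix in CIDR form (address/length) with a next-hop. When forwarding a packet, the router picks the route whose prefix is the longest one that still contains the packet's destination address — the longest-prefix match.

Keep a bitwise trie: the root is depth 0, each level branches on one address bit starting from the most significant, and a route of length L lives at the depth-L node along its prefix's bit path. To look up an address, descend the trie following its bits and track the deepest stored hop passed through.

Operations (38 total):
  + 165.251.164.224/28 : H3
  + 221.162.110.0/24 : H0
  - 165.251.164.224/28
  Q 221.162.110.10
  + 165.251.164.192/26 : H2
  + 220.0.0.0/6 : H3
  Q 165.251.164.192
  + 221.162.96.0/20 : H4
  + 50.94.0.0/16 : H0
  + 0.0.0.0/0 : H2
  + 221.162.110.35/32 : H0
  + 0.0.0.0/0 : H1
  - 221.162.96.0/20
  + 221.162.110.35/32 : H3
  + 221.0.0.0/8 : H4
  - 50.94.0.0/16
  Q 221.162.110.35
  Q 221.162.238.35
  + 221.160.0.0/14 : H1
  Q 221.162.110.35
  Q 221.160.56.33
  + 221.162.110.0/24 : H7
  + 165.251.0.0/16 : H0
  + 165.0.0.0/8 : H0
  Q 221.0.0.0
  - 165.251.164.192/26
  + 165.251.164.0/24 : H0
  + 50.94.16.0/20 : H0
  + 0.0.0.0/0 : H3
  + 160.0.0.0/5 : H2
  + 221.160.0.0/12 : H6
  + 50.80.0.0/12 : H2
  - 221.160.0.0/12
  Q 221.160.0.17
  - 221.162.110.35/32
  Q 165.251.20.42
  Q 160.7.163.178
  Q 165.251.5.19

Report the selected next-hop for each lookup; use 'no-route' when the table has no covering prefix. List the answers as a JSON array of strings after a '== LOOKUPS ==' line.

Apply in order:
  add 165.251.164.224/28 -> H3 at depth 28
  add 221.162.110.0/24 -> H0 at depth 24
  del 165.251.164.224/28 (clear depth 28)
  lookup 221.162.110.10: bits 110111011010001001101110 walk d0:-→d1:-→d2:-→d3:-→d4:-→d5:-→d6:-→d7:-→d8:-→d9:-→d10:-→d11:-→d12:-→d13:-→d14:-→d15:-→d16:-→d17:-→d18:-→d19:-→d20:-→d21:-→d22:-→d23:-→d24:H0 -> H0
  add 165.251.164.192/26 -> H2 at depth 26
  add 220.0.0.0/6 -> H3 at depth 6
  lookup 165.251.164.192: bits 10100101111110111010010011 walk d0:-→d1:-→d2:-→d3:-→d4:-→d5:-→d6:-→d7:-→d8:-→d9:-→d10:-→d11:-→d12:-→d13:-→d14:-→d15:-→d16:-→d17:-→d18:-→d19:-→d20:-→d21:-→d22:-→d23:-→d24:-→d25:-→d26:H2 -> H2
  add 221.162.96.0/20 -> H4 at depth 20
  add 50.94.0.0/16 -> H0 at depth 16
  add 0.0.0.0/0 -> H2 at depth 0
  add 221.162.110.35/32 -> H0 at depth 32
  add 0.0.0.0/0 -> H1 at depth 0
  del 221.162.96.0/20 (clear depth 20)
  add 221.162.110.35/32 -> H3 at depth 32
  add 221.0.0.0/8 -> H4 at depth 8
  del 50.94.0.0/16 (clear depth 16)
  lookup 221.162.110.35: bits 11011101101000100110111000100011 walk d0:H1→d1:-→d2:-→d3:-→d4:-→d5:-→d6:H3→d7:-→d8:H4→d9:-→d10:-→d11:-→d12:-→d13:-→d14:-→d15:-→d16:-→d17:-→d18:-→d19:-→d20:-→d21:-→d22:-→d23:-→d24:H0→d25:-→d26:-→d27:-→d28:-→d29:-→d30:-→d31:-→d32:H3 -> H3
  lookup 221.162.238.35: bits 1101110110100010 walk d0:H1→d1:-→d2:-→d3:-→d4:-→d5:-→d6:H3→d7:-→d8:H4→d9:-→d10:-→d11:-→d12:-→d13:-→d14:-→d15:-→d16:- -> H4
  add 221.160.0.0/14 -> H1 at depth 14
  lookup 221.162.110.35: bits 11011101101000100110111000100011 walk d0:H1→d1:-→d2:-→d3:-→d4:-→d5:-→d6:H3→d7:-→d8:H4→d9:-→d10:-→d11:-→d12:-→d13:-→d14:H1→d15:-→d16:-→d17:-→d18:-→d19:-→d20:-→d21:-→d22:-→d23:-→d24:H0→d25:-→d26:-→d27:-→d28:-→d29:-→d30:-→d31:-→d32:H3 -> H3
  lookup 221.160.56.33: bits 11011101101000 walk d0:H1→d1:-→d2:-→d3:-→d4:-→d5:-→d6:H3→d7:-→d8:H4→d9:-→d10:-→d11:-→d12:-→d13:-→d14:H1 -> H1
  add 221.162.110.0/24 -> H7 at depth 24
  add 165.251.0.0/16 -> H0 at depth 16
  add 165.0.0.0/8 -> H0 at depth 8
  lookup 221.0.0.0: bits 11011101 walk d0:H1→d1:-→d2:-→d3:-→d4:-→d5:-→d6:H3→d7:-→d8:H4 -> H4
  del 165.251.164.192/26 (clear depth 26)
  add 165.251.164.0/24 -> H0 at depth 24
  add 50.94.16.0/20 -> H0 at depth 20
  add 0.0.0.0/0 -> H3 at depth 0
  add 160.0.0.0/5 -> H2 at depth 5
  add 221.160.0.0/12 -> H6 at depth 12
  add 50.80.0.0/12 -> H2 at depth 12
  del 221.160.0.0/12 (clear depth 12)
  lookup 221.160.0.17: bits 11011101101000 walk d0:H3→d1:-→d2:-→d3:-→d4:-→d5:-→d6:H3→d7:-→d8:H4→d9:-→d10:-→d11:-→d12:-→d13:-→d14:H1 -> H1
  del 221.162.110.35/32 (clear depth 32)
  lookup 165.251.20.42: bits 1010010111111011 walk d0:H3→d1:-→d2:-→d3:-→d4:-→d5:H2→d6:-→d7:-→d8:H0→d9:-→d10:-→d11:-→d12:-→d13:-→d14:-→d15:-→d16:H0 -> H0
  lookup 160.7.163.178: bits 10100 walk d0:H3→d1:-→d2:-→d3:-→d4:-→d5:H2 -> H2
  lookup 165.251.5.19: bits 1010010111111011 walk d0:H3→d1:-→d2:-→d3:-→d4:-→d5:H2→d6:-→d7:-→d8:H0→d9:-→d10:-→d11:-→d12:-→d13:-→d14:-→d15:-→d16:H0 -> H0

== LOOKUPS ==
["H0","H2","H3","H4","H3","H1","H4","H1","H0","H2","H0"]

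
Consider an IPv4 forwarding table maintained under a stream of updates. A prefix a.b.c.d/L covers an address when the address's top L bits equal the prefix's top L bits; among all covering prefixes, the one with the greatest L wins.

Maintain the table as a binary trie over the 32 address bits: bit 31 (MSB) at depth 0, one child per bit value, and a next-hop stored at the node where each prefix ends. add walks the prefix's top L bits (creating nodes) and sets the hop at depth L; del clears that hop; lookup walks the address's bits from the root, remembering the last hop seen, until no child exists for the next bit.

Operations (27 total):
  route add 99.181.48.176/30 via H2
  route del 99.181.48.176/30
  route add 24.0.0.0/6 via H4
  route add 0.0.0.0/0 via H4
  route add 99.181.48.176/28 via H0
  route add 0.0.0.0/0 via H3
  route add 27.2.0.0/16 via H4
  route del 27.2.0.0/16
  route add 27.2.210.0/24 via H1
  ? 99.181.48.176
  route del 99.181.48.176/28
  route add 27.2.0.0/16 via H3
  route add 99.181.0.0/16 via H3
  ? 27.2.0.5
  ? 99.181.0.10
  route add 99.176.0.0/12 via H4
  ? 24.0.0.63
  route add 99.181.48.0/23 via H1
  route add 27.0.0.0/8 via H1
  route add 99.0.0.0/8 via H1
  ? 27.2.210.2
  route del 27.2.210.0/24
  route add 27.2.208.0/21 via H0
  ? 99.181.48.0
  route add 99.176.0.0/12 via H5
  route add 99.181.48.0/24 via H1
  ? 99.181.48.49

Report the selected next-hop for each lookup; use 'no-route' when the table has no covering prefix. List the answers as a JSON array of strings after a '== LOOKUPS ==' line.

Process each operation:
  + 99.181.48.176/30 (H2) depth=30
  - 99.181.48.176/30 clear@30
  + 24.0.0.0/6 (H4) depth=6
  + 0.0.0.0/0 (H4) depth=0
  + 99.181.48.176/28 (H0) depth=28
  + 0.0.0.0/0 (H3) depth=0
  + 27.2.0.0/16 (H4) depth=16
  - 27.2.0.0/16 clear@16
  + 27.2.210.0/24 (H1) depth=24
  ? 99.181.48.176  path d0:H3→d1:-→d2:-→d3:-→d4:-→d5:-→d6:-→d7:-→d8:-→d9:-→d10:-→d11:-→d12:-→d13:-→d14:-→d15:-→d16:-→d17:-→d18:-→d19:-→d20:-→d21:-→d22:-→d23:-→d24:-→d25:-→d26:-→d27:-→d28:H0→d29:-→d30:-  best=H0
  - 99.181.48.176/28 clear@28
  + 27.2.0.0/16 (H3) depth=16
  + 99.181.0.0/16 (H3) depth=16
  ? 27.2.0.5  path d0:H3→d1:-→d2:-→d3:-→d4:-→d5:-→d6:H4→d7:-→d8:-→d9:-→d10:-→d11:-→d12:-→d13:-→d14:-→d15:-→d16:H3  best=H3
  ? 99.181.0.10  path d0:H3→d1:-→d2:-→d3:-→d4:-→d5:-→d6:-→d7:-→d8:-→d9:-→d10:-→d11:-→d12:-→d13:-→d14:-→d15:-→d16:H3→d17:-→d18:-  best=H3
  + 99.176.0.0/12 (H4) depth=12
  ? 24.0.0.63  path d0:H3→d1:-→d2:-→d3:-→d4:-→d5:-→d6:H4  best=H4
  + 99.181.48.0/23 (H1) depth=23
  + 27.0.0.0/8 (H1) depth=8
  + 99.0.0.0/8 (H1) depth=8
  ? 27.2.210.2  path d0:H3→d1:-→d2:-→d3:-→d4:-→d5:-→d6:H4→d7:-→d8:H1→d9:-→d10:-→d11:-→d12:-→d13:-→d14:-→d15:-→d16:H3→d17:-→d18:-→d19:-→d20:-→d21:-→d22:-→d23:-→d24:H1  best=H1
  - 27.2.210.0/24 clear@24
  + 27.2.208.0/21 (H0) depth=21
  ? 99.181.48.0  path d0:H3→d1:-→d2:-→d3:-→d4:-→d5:-→d6:-→d7:-→d8:H1→d9:-→d10:-→d11:-→d12:H4→d13:-→d14:-→d15:-→d16:H3→d17:-→d18:-→d19:-→d20:-→d21:-→d22:-→d23:H1→d24:-  best=H1
  + 99.176.0.0/12 (H5) depth=12
  + 99.181.48.0/24 (H1) depth=24
  ? 99.181.48.49  path d0:H3→d1:-→d2:-→d3:-→d4:-→d5:-→d6:-→d7:-→d8:H1→d9:-→d10:-→d11:-→d12:H5→d13:-→d14:-→d15:-→d16:H3→d17:-→d18:-→d19:-→d20:-→d21:-→d22:-→d23:H1→d24:H1  best=H1

== LOOKUPS ==
["H0","H3","H3","H4","H1","H1","H1"]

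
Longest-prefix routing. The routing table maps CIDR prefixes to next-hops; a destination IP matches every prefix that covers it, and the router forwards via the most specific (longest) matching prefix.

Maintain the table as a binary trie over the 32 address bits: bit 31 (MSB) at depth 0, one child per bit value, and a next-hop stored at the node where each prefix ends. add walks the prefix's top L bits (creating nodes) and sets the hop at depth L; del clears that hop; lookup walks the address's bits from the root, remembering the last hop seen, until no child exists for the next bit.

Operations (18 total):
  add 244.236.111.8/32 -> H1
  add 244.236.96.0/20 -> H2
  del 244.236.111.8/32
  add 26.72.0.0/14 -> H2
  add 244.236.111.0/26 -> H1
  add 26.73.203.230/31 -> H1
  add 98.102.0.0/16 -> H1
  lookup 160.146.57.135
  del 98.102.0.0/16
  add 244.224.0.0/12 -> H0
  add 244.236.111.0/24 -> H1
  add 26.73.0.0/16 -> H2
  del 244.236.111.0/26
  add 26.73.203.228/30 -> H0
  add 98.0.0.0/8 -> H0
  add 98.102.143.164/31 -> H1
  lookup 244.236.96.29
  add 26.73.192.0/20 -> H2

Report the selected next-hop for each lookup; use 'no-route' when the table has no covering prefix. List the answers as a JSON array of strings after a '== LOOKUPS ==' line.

Process each operation:
  add 244.236.111.8/32 -> H1 at depth 32
  add 244.236.96.0/20 -> H2 at depth 20
  del 244.236.111.8/32 (clear depth 32)
  add 26.72.0.0/14 -> H2 at depth 14
  add 244.236.111.0/26 -> H1 at depth 26
  add 26.73.203.230/31 -> H1 at depth 31
  add 98.102.0.0/16 -> H1 at depth 16
  Q 160.146.57.135: descend 1 ; hops seen [∅] ; pick no-route
  del 98.102.0.0/16 (clear depth 16)
  add 244.224.0.0/12 -> H0 at depth 12
  add 244.236.111.0/24 -> H1 at depth 24
  add 26.73.0.0/16 -> H2 at depth 16
  del 244.236.111.0/26 (clear depth 26)
  add 26.73.203.228/30 -> H0 at depth 30
  add 98.0.0.0/8 -> H0 at depth 8
  add 98.102.143.164/31 -> H1 at depth 31
  Q 244.236.96.29: descend 11110100111011000110 ; hops seen [H0,H2] ; pick H2
  add 26.73.192.0/20 -> H2 at depth 20

== LOOKUPS ==
["no-route","H2"]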